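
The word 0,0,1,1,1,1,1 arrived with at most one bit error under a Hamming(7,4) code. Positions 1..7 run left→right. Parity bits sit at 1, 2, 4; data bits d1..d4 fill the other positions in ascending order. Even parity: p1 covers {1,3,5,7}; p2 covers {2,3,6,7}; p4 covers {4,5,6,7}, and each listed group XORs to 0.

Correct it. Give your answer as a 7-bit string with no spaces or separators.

0001111

s1 (pos 1,3,5,7): 0⊕1⊕1⊕1 = 1
s2 (pos 2,3,6,7): 0⊕1⊕1⊕1 = 1
s4 (pos 4,5,6,7): 1⊕1⊕1⊕1 = 0
Syndrome s4…s1 = 011 → error at position 3.
Flip position 3: 0011111 → 0001111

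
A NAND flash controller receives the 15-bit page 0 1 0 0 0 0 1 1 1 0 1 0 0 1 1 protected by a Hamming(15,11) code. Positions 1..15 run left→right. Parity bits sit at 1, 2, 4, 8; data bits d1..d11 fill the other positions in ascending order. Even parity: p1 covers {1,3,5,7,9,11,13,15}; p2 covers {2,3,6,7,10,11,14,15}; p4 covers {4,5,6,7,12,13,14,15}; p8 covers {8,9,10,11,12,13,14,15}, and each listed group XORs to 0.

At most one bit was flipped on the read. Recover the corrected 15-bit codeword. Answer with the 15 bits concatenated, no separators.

010000111010001

s1 (pos 1,3,5,7,9,11,13,15): 0⊕0⊕0⊕1⊕1⊕1⊕0⊕1 = 0
s2 (pos 2,3,6,7,10,11,14,15): 1⊕0⊕0⊕1⊕0⊕1⊕1⊕1 = 1
s4 (pos 4,5,6,7,12,13,14,15): 0⊕0⊕0⊕1⊕0⊕0⊕1⊕1 = 1
s8 (pos 8,9,10,11,12,13,14,15): 1⊕1⊕0⊕1⊕0⊕0⊕1⊕1 = 1
Syndrome s8…s1 = 1110 → error at position 14.
Flip position 14: 010000111010011 → 010000111010001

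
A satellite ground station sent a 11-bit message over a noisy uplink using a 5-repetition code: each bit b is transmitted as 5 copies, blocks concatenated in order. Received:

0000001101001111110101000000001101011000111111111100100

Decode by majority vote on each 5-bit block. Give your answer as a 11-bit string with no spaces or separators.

01110010110

Block 1 (00000): 0 ones → 0
Block 2 (01101): 3 ones → 1
Block 3 (00111): 3 ones → 1
Block 4 (11101): 4 ones → 1
Block 5 (01000): 1 one → 0
Block 6 (00000): 0 ones → 0
Block 7 (11010): 3 ones → 1
Block 8 (11000): 2 ones → 0
Block 9 (11111): 5 ones → 1
Block 10 (11111): 5 ones → 1
Block 11 (00100): 1 one → 0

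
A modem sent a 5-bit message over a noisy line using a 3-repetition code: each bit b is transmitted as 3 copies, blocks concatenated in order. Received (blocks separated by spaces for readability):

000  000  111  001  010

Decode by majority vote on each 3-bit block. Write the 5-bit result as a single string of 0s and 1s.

00100

Block 1 (000): 0 ones → 0
Block 2 (000): 0 ones → 0
Block 3 (111): 3 ones → 1
Block 4 (001): 1 one → 0
Block 5 (010): 1 one → 0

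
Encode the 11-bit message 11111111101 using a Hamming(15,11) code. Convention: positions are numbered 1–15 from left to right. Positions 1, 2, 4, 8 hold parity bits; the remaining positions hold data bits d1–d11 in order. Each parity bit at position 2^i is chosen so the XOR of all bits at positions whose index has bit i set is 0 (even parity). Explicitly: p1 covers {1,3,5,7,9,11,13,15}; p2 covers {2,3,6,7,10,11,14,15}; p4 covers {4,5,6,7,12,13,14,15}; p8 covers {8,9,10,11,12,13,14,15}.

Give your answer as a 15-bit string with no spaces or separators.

Place data at non-parity positions: p1 p2 1 p4 1 1 1 p8 1 1 1 1 1 0 1
p1 (pos 1,3,5,7,9,11,13,15): XOR of data positions = 1⊕1⊕1⊕1⊕1⊕1⊕1 = 1
p2 (pos 2,3,6,7,10,11,14,15): XOR of data positions = 1⊕1⊕1⊕1⊕1⊕0⊕1 = 0
p4 (pos 4,5,6,7,12,13,14,15): XOR of data positions = 1⊕1⊕1⊕1⊕1⊕0⊕1 = 0
p8 (pos 8,9,10,11,12,13,14,15): XOR of data positions = 1⊕1⊕1⊕1⊕1⊕0⊕1 = 0
Codeword: 101011101111101

101011101111101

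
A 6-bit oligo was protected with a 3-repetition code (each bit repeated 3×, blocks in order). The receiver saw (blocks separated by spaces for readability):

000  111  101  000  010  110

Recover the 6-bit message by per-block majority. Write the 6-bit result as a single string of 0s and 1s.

Block 1 (000): 0 ones → 0
Block 2 (111): 3 ones → 1
Block 3 (101): 2 ones → 1
Block 4 (000): 0 ones → 0
Block 5 (010): 1 one → 0
Block 6 (110): 2 ones → 1

011001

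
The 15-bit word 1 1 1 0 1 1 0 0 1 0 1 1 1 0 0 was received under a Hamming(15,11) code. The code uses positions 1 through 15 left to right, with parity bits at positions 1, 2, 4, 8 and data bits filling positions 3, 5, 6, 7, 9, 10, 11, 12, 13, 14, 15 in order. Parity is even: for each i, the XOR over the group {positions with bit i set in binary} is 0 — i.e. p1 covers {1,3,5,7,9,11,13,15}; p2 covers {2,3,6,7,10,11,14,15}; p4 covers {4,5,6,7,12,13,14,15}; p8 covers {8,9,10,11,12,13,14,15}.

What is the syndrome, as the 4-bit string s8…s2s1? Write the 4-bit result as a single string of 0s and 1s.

0000

s1 (pos 1,3,5,7,9,11,13,15): 1⊕1⊕1⊕0⊕1⊕1⊕1⊕0 = 0
s2 (pos 2,3,6,7,10,11,14,15): 1⊕1⊕1⊕0⊕0⊕1⊕0⊕0 = 0
s4 (pos 4,5,6,7,12,13,14,15): 0⊕1⊕1⊕0⊕1⊕1⊕0⊕0 = 0
s8 (pos 8,9,10,11,12,13,14,15): 0⊕1⊕0⊕1⊕1⊕1⊕0⊕0 = 0
Syndrome s8…s1 = 0000 → no error.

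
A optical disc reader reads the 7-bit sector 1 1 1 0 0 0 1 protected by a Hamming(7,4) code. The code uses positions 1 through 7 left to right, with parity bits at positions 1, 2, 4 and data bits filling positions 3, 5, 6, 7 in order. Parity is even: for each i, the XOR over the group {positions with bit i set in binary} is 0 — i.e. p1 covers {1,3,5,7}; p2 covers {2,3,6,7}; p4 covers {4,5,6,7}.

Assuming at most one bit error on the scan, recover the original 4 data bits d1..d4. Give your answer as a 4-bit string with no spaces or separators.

s1 (pos 1,3,5,7): 1⊕1⊕0⊕1 = 1
s2 (pos 2,3,6,7): 1⊕1⊕0⊕1 = 1
s4 (pos 4,5,6,7): 0⊕0⊕0⊕1 = 1
Syndrome s4…s1 = 111 → error at position 7.
Flip position 7: 1110001 → 1110000
Read data bits from positions 3,5,6,7: 1000

1000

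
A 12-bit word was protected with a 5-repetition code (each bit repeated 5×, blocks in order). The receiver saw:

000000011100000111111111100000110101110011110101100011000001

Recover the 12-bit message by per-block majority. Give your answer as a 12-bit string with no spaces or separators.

Block 1 (00000): 0 ones → 0
Block 2 (00111): 3 ones → 1
Block 3 (00000): 0 ones → 0
Block 4 (11111): 5 ones → 1
Block 5 (11111): 5 ones → 1
Block 6 (00000): 0 ones → 0
Block 7 (11010): 3 ones → 1
Block 8 (11100): 3 ones → 1
Block 9 (11110): 4 ones → 1
Block 10 (10110): 3 ones → 1
Block 11 (00110): 2 ones → 0
Block 12 (00001): 1 one → 0

010110111100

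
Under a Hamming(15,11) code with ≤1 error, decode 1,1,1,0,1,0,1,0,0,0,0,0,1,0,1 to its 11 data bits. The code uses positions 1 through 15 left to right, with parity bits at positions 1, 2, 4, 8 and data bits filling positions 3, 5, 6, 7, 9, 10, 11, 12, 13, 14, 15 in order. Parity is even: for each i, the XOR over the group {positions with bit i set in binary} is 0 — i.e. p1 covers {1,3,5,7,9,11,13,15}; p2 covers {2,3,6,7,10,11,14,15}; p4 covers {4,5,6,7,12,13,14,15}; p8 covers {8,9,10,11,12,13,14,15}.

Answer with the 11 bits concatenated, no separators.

11010000101

s1 (pos 1,3,5,7,9,11,13,15): 1⊕1⊕1⊕1⊕0⊕0⊕1⊕1 = 0
s2 (pos 2,3,6,7,10,11,14,15): 1⊕1⊕0⊕1⊕0⊕0⊕0⊕1 = 0
s4 (pos 4,5,6,7,12,13,14,15): 0⊕1⊕0⊕1⊕0⊕1⊕0⊕1 = 0
s8 (pos 8,9,10,11,12,13,14,15): 0⊕0⊕0⊕0⊕0⊕1⊕0⊕1 = 0
Syndrome s8…s1 = 0000 → no error.
Read data bits from positions 3,5,6,7,9,10,11,12,13,14,15: 11010000101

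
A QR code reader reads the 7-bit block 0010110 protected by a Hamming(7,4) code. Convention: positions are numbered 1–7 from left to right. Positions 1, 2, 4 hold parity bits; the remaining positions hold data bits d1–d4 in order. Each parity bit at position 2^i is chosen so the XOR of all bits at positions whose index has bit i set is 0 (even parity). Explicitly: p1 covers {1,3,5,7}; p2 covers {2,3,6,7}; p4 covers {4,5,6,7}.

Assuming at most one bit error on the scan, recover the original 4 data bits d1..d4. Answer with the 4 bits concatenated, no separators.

s1 (pos 1,3,5,7): 0⊕1⊕1⊕0 = 0
s2 (pos 2,3,6,7): 0⊕1⊕1⊕0 = 0
s4 (pos 4,5,6,7): 0⊕1⊕1⊕0 = 0
Syndrome s4…s1 = 000 → no error.
Read data bits from positions 3,5,6,7: 1110

1110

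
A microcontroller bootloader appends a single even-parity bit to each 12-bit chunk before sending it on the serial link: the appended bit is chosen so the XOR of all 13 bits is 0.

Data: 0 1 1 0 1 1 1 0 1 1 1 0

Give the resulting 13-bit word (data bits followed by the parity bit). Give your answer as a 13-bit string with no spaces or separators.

XOR of the 12 data bits: 0⊕1⊕1⊕0⊕1⊕1⊕1⊕0⊕1⊕1⊕1⊕0 = 0
Parity bit = 0 (so all 13 bits XOR to 0).

0110111011100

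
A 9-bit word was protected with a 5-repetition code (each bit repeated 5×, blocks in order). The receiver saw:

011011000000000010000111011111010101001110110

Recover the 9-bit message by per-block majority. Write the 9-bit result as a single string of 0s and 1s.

100011011

Block 1 (01101): 3 ones → 1
Block 2 (10000): 1 one → 0
Block 3 (00000): 0 ones → 0
Block 4 (01000): 1 one → 0
Block 5 (01110): 3 ones → 1
Block 6 (11111): 5 ones → 1
Block 7 (01010): 2 ones → 0
Block 8 (10011): 3 ones → 1
Block 9 (10110): 3 ones → 1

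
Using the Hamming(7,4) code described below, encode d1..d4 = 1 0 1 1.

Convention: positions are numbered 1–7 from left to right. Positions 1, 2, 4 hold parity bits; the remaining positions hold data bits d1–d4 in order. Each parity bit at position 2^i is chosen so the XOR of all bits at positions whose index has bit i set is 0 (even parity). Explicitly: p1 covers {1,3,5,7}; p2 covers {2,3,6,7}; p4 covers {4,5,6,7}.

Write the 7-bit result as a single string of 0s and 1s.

0110011

Place data at non-parity positions: p1 p2 1 p4 0 1 1
p1 (pos 1,3,5,7): XOR of data positions = 1⊕0⊕1 = 0
p2 (pos 2,3,6,7): XOR of data positions = 1⊕1⊕1 = 1
p4 (pos 4,5,6,7): XOR of data positions = 0⊕1⊕1 = 0
Codeword: 0110011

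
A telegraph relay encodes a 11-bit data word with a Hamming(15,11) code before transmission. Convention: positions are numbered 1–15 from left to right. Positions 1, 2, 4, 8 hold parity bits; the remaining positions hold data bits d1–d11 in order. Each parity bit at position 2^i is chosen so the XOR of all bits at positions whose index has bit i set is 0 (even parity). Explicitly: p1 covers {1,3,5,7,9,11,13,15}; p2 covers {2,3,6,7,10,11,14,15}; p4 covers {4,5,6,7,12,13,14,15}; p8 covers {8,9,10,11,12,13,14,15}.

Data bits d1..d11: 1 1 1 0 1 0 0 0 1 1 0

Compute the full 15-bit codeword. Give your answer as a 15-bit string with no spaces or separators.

Place data at non-parity positions: p1 p2 1 p4 1 1 0 p8 1 0 0 0 1 1 0
p1 (pos 1,3,5,7,9,11,13,15): XOR of data positions = 1⊕1⊕0⊕1⊕0⊕1⊕0 = 0
p2 (pos 2,3,6,7,10,11,14,15): XOR of data positions = 1⊕1⊕0⊕0⊕0⊕1⊕0 = 1
p4 (pos 4,5,6,7,12,13,14,15): XOR of data positions = 1⊕1⊕0⊕0⊕1⊕1⊕0 = 0
p8 (pos 8,9,10,11,12,13,14,15): XOR of data positions = 1⊕0⊕0⊕0⊕1⊕1⊕0 = 1
Codeword: 011011011000110

011011011000110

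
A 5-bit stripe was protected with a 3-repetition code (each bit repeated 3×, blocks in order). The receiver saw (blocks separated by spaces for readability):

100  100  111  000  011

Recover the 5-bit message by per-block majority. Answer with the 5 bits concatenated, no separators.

00101

Block 1 (100): 1 one → 0
Block 2 (100): 1 one → 0
Block 3 (111): 3 ones → 1
Block 4 (000): 0 ones → 0
Block 5 (011): 2 ones → 1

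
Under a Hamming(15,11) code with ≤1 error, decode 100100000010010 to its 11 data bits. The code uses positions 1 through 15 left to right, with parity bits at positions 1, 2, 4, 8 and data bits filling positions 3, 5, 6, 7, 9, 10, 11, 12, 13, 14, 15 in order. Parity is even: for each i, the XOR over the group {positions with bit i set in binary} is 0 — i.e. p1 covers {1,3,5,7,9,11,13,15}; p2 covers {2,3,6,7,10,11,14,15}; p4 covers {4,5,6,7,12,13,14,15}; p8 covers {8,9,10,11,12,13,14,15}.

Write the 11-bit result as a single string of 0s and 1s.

00000010010

s1 (pos 1,3,5,7,9,11,13,15): 1⊕0⊕0⊕0⊕0⊕1⊕0⊕0 = 0
s2 (pos 2,3,6,7,10,11,14,15): 0⊕0⊕0⊕0⊕0⊕1⊕1⊕0 = 0
s4 (pos 4,5,6,7,12,13,14,15): 1⊕0⊕0⊕0⊕0⊕0⊕1⊕0 = 0
s8 (pos 8,9,10,11,12,13,14,15): 0⊕0⊕0⊕1⊕0⊕0⊕1⊕0 = 0
Syndrome s8…s1 = 0000 → no error.
Read data bits from positions 3,5,6,7,9,10,11,12,13,14,15: 00000010010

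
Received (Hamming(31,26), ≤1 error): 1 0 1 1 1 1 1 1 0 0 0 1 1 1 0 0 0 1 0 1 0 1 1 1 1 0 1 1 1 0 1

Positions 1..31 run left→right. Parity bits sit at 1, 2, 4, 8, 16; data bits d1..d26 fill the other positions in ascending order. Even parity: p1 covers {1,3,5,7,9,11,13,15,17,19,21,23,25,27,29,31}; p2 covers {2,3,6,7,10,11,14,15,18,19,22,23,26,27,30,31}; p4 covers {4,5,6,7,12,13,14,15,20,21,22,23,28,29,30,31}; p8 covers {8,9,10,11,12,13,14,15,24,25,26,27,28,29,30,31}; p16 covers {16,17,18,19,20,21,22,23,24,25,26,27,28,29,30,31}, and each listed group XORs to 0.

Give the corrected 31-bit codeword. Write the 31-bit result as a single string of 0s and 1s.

1011101100011100010101111011101

s1 (pos 1,3,5,7,9,11,13,15,17,19,21,23,25,27,29,31): 1⊕1⊕1⊕1⊕0⊕0⊕1⊕0⊕0⊕0⊕0⊕1⊕1⊕1⊕1⊕1 = 0
s2 (pos 2,3,6,7,10,11,14,15,18,19,22,23,26,27,30,31): 0⊕1⊕1⊕1⊕0⊕0⊕1⊕0⊕1⊕0⊕1⊕1⊕0⊕1⊕0⊕1 = 1
s4 (pos 4,5,6,7,12,13,14,15,20,21,22,23,28,29,30,31): 1⊕1⊕1⊕1⊕1⊕1⊕1⊕0⊕1⊕0⊕1⊕1⊕1⊕1⊕0⊕1 = 1
s8 (pos 8,9,10,11,12,13,14,15,24,25,26,27,28,29,30,31): 1⊕0⊕0⊕0⊕1⊕1⊕1⊕0⊕1⊕1⊕0⊕1⊕1⊕1⊕0⊕1 = 0
s16 (pos 16,17,18,19,20,21,22,23,24,25,26,27,28,29,30,31): 0⊕0⊕1⊕0⊕1⊕0⊕1⊕1⊕1⊕1⊕0⊕1⊕1⊕1⊕0⊕1 = 0
Syndrome s16…s1 = 00110 → error at position 6.
Flip position 6: 1011111100011100010101111011101 → 1011101100011100010101111011101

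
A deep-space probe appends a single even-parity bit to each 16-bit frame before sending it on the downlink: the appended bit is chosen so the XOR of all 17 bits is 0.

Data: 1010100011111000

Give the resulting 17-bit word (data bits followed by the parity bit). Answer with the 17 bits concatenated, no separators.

XOR of the 16 data bits: 1⊕0⊕1⊕0⊕1⊕0⊕0⊕0⊕1⊕1⊕1⊕1⊕1⊕0⊕0⊕0 = 0
Parity bit = 0 (so all 17 bits XOR to 0).

10101000111110000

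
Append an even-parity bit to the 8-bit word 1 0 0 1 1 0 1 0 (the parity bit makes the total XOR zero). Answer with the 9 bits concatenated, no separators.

100110100

XOR of the 8 data bits: 1⊕0⊕0⊕1⊕1⊕0⊕1⊕0 = 0
Parity bit = 0 (so all 9 bits XOR to 0).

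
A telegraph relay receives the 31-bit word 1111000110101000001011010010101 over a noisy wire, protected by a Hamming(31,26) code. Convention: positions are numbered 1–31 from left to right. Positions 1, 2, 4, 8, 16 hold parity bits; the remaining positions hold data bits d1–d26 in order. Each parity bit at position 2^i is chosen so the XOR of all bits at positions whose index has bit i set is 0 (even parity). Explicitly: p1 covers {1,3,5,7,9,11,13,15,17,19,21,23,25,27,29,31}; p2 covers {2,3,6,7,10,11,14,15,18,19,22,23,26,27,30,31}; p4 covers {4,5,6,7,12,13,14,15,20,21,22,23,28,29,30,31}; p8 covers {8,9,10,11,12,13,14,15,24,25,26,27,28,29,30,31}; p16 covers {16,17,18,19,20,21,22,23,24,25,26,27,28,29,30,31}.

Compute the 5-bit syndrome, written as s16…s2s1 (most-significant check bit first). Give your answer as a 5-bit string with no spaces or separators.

s1 (pos 1,3,5,7,9,11,13,15,17,19,21,23,25,27,29,31): 1⊕1⊕0⊕0⊕1⊕1⊕1⊕0⊕0⊕1⊕1⊕0⊕0⊕1⊕1⊕1 = 0
s2 (pos 2,3,6,7,10,11,14,15,18,19,22,23,26,27,30,31): 1⊕1⊕0⊕0⊕0⊕1⊕0⊕0⊕0⊕1⊕1⊕0⊕0⊕1⊕0⊕1 = 1
s4 (pos 4,5,6,7,12,13,14,15,20,21,22,23,28,29,30,31): 1⊕0⊕0⊕0⊕0⊕1⊕0⊕0⊕0⊕1⊕1⊕0⊕0⊕1⊕0⊕1 = 0
s8 (pos 8,9,10,11,12,13,14,15,24,25,26,27,28,29,30,31): 1⊕1⊕0⊕1⊕0⊕1⊕0⊕0⊕1⊕0⊕0⊕1⊕0⊕1⊕0⊕1 = 0
s16 (pos 16,17,18,19,20,21,22,23,24,25,26,27,28,29,30,31): 0⊕0⊕0⊕1⊕0⊕1⊕1⊕0⊕1⊕0⊕0⊕1⊕0⊕1⊕0⊕1 = 1
Syndrome s16…s1 = 10010 → error at position 18.

10010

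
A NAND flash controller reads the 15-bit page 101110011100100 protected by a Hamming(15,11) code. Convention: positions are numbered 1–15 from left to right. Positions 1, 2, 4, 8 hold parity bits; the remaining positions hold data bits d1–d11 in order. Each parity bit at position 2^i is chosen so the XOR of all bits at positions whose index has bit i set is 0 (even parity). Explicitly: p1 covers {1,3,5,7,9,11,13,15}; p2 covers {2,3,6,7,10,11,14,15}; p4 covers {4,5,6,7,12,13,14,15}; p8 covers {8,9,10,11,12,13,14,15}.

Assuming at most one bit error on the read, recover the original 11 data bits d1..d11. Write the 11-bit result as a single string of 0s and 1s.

10001100100

s1 (pos 1,3,5,7,9,11,13,15): 1⊕1⊕1⊕0⊕1⊕0⊕1⊕0 = 1
s2 (pos 2,3,6,7,10,11,14,15): 0⊕1⊕0⊕0⊕1⊕0⊕0⊕0 = 0
s4 (pos 4,5,6,7,12,13,14,15): 1⊕1⊕0⊕0⊕0⊕1⊕0⊕0 = 1
s8 (pos 8,9,10,11,12,13,14,15): 1⊕1⊕1⊕0⊕0⊕1⊕0⊕0 = 0
Syndrome s8…s1 = 0101 → error at position 5.
Flip position 5: 101110011100100 → 101100011100100
Read data bits from positions 3,5,6,7,9,10,11,12,13,14,15: 10001100100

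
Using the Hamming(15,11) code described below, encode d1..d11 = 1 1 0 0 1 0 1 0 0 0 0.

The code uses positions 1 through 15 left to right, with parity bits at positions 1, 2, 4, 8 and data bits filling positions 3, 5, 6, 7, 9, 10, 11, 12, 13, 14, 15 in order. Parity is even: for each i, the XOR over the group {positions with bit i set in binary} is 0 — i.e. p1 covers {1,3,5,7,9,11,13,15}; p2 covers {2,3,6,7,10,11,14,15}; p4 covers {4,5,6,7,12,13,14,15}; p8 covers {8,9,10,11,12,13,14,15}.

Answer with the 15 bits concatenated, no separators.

001110001010000

Place data at non-parity positions: p1 p2 1 p4 1 0 0 p8 1 0 1 0 0 0 0
p1 (pos 1,3,5,7,9,11,13,15): XOR of data positions = 1⊕1⊕0⊕1⊕1⊕0⊕0 = 0
p2 (pos 2,3,6,7,10,11,14,15): XOR of data positions = 1⊕0⊕0⊕0⊕1⊕0⊕0 = 0
p4 (pos 4,5,6,7,12,13,14,15): XOR of data positions = 1⊕0⊕0⊕0⊕0⊕0⊕0 = 1
p8 (pos 8,9,10,11,12,13,14,15): XOR of data positions = 1⊕0⊕1⊕0⊕0⊕0⊕0 = 0
Codeword: 001110001010000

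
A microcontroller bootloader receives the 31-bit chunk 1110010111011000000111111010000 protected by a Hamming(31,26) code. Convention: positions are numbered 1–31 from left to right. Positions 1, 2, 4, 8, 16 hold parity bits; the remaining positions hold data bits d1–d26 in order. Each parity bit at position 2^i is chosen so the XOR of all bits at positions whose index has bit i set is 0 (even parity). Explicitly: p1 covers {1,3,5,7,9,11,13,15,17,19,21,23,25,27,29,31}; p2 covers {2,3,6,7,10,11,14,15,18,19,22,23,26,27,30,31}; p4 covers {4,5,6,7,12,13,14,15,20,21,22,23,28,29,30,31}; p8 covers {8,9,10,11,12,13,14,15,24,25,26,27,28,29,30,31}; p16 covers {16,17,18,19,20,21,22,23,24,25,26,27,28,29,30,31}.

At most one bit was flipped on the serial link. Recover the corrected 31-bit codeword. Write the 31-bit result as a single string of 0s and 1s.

s1 (pos 1,3,5,7,9,11,13,15,17,19,21,23,25,27,29,31): 1⊕1⊕0⊕0⊕1⊕0⊕1⊕0⊕0⊕0⊕1⊕1⊕1⊕1⊕0⊕0 = 0
s2 (pos 2,3,6,7,10,11,14,15,18,19,22,23,26,27,30,31): 1⊕1⊕1⊕0⊕1⊕0⊕0⊕0⊕0⊕0⊕1⊕1⊕0⊕1⊕0⊕0 = 1
s4 (pos 4,5,6,7,12,13,14,15,20,21,22,23,28,29,30,31): 0⊕0⊕1⊕0⊕1⊕1⊕0⊕0⊕1⊕1⊕1⊕1⊕0⊕0⊕0⊕0 = 1
s8 (pos 8,9,10,11,12,13,14,15,24,25,26,27,28,29,30,31): 1⊕1⊕1⊕0⊕1⊕1⊕0⊕0⊕1⊕1⊕0⊕1⊕0⊕0⊕0⊕0 = 0
s16 (pos 16,17,18,19,20,21,22,23,24,25,26,27,28,29,30,31): 0⊕0⊕0⊕0⊕1⊕1⊕1⊕1⊕1⊕1⊕0⊕1⊕0⊕0⊕0⊕0 = 1
Syndrome s16…s1 = 10110 → error at position 22.
Flip position 22: 1110010111011000000111111010000 → 1110010111011000000110111010000

1110010111011000000110111010000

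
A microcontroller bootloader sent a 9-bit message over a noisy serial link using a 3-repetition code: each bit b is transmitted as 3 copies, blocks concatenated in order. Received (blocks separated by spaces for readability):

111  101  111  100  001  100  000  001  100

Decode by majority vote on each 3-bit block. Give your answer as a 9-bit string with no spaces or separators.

Block 1 (111): 3 ones → 1
Block 2 (101): 2 ones → 1
Block 3 (111): 3 ones → 1
Block 4 (100): 1 one → 0
Block 5 (001): 1 one → 0
Block 6 (100): 1 one → 0
Block 7 (000): 0 ones → 0
Block 8 (001): 1 one → 0
Block 9 (100): 1 one → 0

111000000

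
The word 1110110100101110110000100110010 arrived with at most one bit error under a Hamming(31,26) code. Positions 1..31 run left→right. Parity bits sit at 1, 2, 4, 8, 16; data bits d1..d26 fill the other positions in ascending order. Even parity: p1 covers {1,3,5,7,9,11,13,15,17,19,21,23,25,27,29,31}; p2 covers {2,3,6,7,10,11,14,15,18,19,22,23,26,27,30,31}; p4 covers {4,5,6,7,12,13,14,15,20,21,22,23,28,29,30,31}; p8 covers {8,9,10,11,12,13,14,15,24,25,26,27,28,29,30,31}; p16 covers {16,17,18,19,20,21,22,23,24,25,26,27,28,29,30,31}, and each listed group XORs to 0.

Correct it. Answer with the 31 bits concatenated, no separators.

s1 (pos 1,3,5,7,9,11,13,15,17,19,21,23,25,27,29,31): 1⊕1⊕1⊕0⊕0⊕1⊕1⊕1⊕1⊕0⊕0⊕1⊕0⊕1⊕0⊕0 = 1
s2 (pos 2,3,6,7,10,11,14,15,18,19,22,23,26,27,30,31): 1⊕1⊕1⊕0⊕0⊕1⊕1⊕1⊕1⊕0⊕0⊕1⊕1⊕1⊕1⊕0 = 1
s4 (pos 4,5,6,7,12,13,14,15,20,21,22,23,28,29,30,31): 0⊕1⊕1⊕0⊕0⊕1⊕1⊕1⊕0⊕0⊕0⊕1⊕0⊕0⊕1⊕0 = 1
s8 (pos 8,9,10,11,12,13,14,15,24,25,26,27,28,29,30,31): 1⊕0⊕0⊕1⊕0⊕1⊕1⊕1⊕0⊕0⊕1⊕1⊕0⊕0⊕1⊕0 = 0
s16 (pos 16,17,18,19,20,21,22,23,24,25,26,27,28,29,30,31): 0⊕1⊕1⊕0⊕0⊕0⊕0⊕1⊕0⊕0⊕1⊕1⊕0⊕0⊕1⊕0 = 0
Syndrome s16…s1 = 00111 → error at position 7.
Flip position 7: 1110110100101110110000100110010 → 1110111100101110110000100110010

1110111100101110110000100110010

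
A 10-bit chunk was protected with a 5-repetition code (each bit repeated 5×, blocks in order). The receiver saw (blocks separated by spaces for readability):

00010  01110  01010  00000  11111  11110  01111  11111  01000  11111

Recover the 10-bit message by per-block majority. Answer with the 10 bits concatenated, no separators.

0100111101

Block 1 (00010): 1 one → 0
Block 2 (01110): 3 ones → 1
Block 3 (01010): 2 ones → 0
Block 4 (00000): 0 ones → 0
Block 5 (11111): 5 ones → 1
Block 6 (11110): 4 ones → 1
Block 7 (01111): 4 ones → 1
Block 8 (11111): 5 ones → 1
Block 9 (01000): 1 one → 0
Block 10 (11111): 5 ones → 1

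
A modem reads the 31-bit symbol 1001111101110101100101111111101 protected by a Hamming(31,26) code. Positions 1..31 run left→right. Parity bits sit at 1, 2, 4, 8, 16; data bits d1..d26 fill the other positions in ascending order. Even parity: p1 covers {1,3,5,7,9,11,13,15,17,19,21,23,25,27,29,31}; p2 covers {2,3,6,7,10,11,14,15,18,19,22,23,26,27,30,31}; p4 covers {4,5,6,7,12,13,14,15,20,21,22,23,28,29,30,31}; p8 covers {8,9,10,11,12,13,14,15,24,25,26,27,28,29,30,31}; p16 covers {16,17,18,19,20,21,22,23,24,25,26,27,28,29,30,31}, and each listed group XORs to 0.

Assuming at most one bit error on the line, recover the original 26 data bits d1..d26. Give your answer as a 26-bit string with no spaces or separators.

s1 (pos 1,3,5,7,9,11,13,15,17,19,21,23,25,27,29,31): 1⊕0⊕1⊕1⊕0⊕1⊕0⊕0⊕1⊕0⊕0⊕1⊕1⊕1⊕1⊕1 = 0
s2 (pos 2,3,6,7,10,11,14,15,18,19,22,23,26,27,30,31): 0⊕0⊕1⊕1⊕1⊕1⊕1⊕0⊕0⊕0⊕1⊕1⊕1⊕1⊕0⊕1 = 0
s4 (pos 4,5,6,7,12,13,14,15,20,21,22,23,28,29,30,31): 1⊕1⊕1⊕1⊕1⊕0⊕1⊕0⊕1⊕0⊕1⊕1⊕1⊕1⊕0⊕1 = 0
s8 (pos 8,9,10,11,12,13,14,15,24,25,26,27,28,29,30,31): 1⊕0⊕1⊕1⊕1⊕0⊕1⊕0⊕1⊕1⊕1⊕1⊕1⊕1⊕0⊕1 = 0
s16 (pos 16,17,18,19,20,21,22,23,24,25,26,27,28,29,30,31): 1⊕1⊕0⊕0⊕1⊕0⊕1⊕1⊕1⊕1⊕1⊕1⊕1⊕1⊕0⊕1 = 0
Syndrome s16…s1 = 00000 → no error.
Read data bits from positions 3,5,6,7,9,10,11,12,13,14,15,17,18,19,20,21,22,23,24,25,26,27,28,29,30,31: 01110111010100101111111101

01110111010100101111111101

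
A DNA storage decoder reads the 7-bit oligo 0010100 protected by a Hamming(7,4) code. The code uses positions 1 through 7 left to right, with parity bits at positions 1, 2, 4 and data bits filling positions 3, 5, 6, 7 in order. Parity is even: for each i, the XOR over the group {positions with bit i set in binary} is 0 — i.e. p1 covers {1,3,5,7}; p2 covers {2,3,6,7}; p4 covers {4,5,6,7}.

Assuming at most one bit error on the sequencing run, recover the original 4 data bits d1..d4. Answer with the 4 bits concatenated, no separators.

s1 (pos 1,3,5,7): 0⊕1⊕1⊕0 = 0
s2 (pos 2,3,6,7): 0⊕1⊕0⊕0 = 1
s4 (pos 4,5,6,7): 0⊕1⊕0⊕0 = 1
Syndrome s4…s1 = 110 → error at position 6.
Flip position 6: 0010100 → 0010110
Read data bits from positions 3,5,6,7: 1110

1110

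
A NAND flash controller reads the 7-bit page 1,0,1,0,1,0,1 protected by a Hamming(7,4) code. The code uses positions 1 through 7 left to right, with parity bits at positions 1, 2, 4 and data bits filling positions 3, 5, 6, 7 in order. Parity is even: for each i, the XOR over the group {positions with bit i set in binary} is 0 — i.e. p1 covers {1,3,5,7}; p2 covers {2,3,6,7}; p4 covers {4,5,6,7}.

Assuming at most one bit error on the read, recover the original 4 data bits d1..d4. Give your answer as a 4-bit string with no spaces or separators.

s1 (pos 1,3,5,7): 1⊕1⊕1⊕1 = 0
s2 (pos 2,3,6,7): 0⊕1⊕0⊕1 = 0
s4 (pos 4,5,6,7): 0⊕1⊕0⊕1 = 0
Syndrome s4…s1 = 000 → no error.
Read data bits from positions 3,5,6,7: 1101

1101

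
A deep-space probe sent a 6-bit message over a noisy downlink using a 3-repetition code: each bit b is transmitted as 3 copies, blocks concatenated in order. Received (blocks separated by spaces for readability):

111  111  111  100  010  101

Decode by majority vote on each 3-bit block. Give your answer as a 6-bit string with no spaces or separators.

111001

Block 1 (111): 3 ones → 1
Block 2 (111): 3 ones → 1
Block 3 (111): 3 ones → 1
Block 4 (100): 1 one → 0
Block 5 (010): 1 one → 0
Block 6 (101): 2 ones → 1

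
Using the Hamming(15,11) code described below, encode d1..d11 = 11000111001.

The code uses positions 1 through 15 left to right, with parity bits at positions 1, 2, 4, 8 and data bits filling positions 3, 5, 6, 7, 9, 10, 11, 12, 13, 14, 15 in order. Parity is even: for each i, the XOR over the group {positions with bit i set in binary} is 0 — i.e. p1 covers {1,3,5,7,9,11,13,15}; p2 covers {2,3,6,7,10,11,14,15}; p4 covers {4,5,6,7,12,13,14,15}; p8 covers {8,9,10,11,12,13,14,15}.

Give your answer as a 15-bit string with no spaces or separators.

Place data at non-parity positions: p1 p2 1 p4 1 0 0 p8 0 1 1 1 0 0 1
p1 (pos 1,3,5,7,9,11,13,15): XOR of data positions = 1⊕1⊕0⊕0⊕1⊕0⊕1 = 0
p2 (pos 2,3,6,7,10,11,14,15): XOR of data positions = 1⊕0⊕0⊕1⊕1⊕0⊕1 = 0
p4 (pos 4,5,6,7,12,13,14,15): XOR of data positions = 1⊕0⊕0⊕1⊕0⊕0⊕1 = 1
p8 (pos 8,9,10,11,12,13,14,15): XOR of data positions = 0⊕1⊕1⊕1⊕0⊕0⊕1 = 0
Codeword: 001110000111001

001110000111001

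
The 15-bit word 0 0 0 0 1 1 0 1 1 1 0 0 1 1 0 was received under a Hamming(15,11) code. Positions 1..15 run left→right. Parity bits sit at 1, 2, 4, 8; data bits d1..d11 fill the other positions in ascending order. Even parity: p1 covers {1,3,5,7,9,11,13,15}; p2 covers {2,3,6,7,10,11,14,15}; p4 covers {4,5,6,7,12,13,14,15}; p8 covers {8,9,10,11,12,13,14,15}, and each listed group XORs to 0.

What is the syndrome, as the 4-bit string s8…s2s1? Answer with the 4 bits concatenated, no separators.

s1 (pos 1,3,5,7,9,11,13,15): 0⊕0⊕1⊕0⊕1⊕0⊕1⊕0 = 1
s2 (pos 2,3,6,7,10,11,14,15): 0⊕0⊕1⊕0⊕1⊕0⊕1⊕0 = 1
s4 (pos 4,5,6,7,12,13,14,15): 0⊕1⊕1⊕0⊕0⊕1⊕1⊕0 = 0
s8 (pos 8,9,10,11,12,13,14,15): 1⊕1⊕1⊕0⊕0⊕1⊕1⊕0 = 1
Syndrome s8…s1 = 1011 → error at position 11.

1011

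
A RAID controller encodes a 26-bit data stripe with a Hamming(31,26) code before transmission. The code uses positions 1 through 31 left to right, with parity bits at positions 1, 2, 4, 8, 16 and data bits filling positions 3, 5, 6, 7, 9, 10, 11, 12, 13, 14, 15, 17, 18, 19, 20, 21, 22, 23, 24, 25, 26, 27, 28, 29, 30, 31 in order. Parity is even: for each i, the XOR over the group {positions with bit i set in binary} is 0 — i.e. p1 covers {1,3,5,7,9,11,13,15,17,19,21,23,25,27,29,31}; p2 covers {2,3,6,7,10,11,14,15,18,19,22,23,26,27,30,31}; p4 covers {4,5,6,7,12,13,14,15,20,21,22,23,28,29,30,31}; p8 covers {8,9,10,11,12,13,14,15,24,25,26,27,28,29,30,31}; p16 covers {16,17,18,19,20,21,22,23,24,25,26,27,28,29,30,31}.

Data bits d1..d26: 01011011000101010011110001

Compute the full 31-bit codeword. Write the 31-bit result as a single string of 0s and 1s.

0001101010110000101010011110001

Place data at non-parity positions: p1 p2 0 p4 1 0 1 p8 1 0 1 1 0 0 0 p16 1 0 1 0 1 0 0 1 1 1 1 0 0 0 1
p1 (pos 1,3,5,7,9,11,13,15,17,19,21,23,25,27,29,31): XOR of data positions = 0⊕1⊕1⊕1⊕1⊕0⊕0⊕1⊕1⊕1⊕0⊕1⊕1⊕0⊕1 = 0
p2 (pos 2,3,6,7,10,11,14,15,18,19,22,23,26,27,30,31): XOR of data positions = 0⊕0⊕1⊕0⊕1⊕0⊕0⊕0⊕1⊕0⊕0⊕1⊕1⊕0⊕1 = 0
p4 (pos 4,5,6,7,12,13,14,15,20,21,22,23,28,29,30,31): XOR of data positions = 1⊕0⊕1⊕1⊕0⊕0⊕0⊕0⊕1⊕0⊕0⊕0⊕0⊕0⊕1 = 1
p8 (pos 8,9,10,11,12,13,14,15,24,25,26,27,28,29,30,31): XOR of data positions = 1⊕0⊕1⊕1⊕0⊕0⊕0⊕1⊕1⊕1⊕1⊕0⊕0⊕0⊕1 = 0
p16 (pos 16,17,18,19,20,21,22,23,24,25,26,27,28,29,30,31): XOR of data positions = 1⊕0⊕1⊕0⊕1⊕0⊕0⊕1⊕1⊕1⊕1⊕0⊕0⊕0⊕1 = 0
Codeword: 0001101010110000101010011110001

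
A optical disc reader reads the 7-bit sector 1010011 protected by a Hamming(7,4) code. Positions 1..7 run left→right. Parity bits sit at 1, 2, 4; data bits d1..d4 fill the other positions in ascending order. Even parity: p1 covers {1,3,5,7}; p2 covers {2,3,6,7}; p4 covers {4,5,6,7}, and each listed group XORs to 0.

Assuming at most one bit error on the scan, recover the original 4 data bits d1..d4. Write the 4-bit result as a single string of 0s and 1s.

0011

s1 (pos 1,3,5,7): 1⊕1⊕0⊕1 = 1
s2 (pos 2,3,6,7): 0⊕1⊕1⊕1 = 1
s4 (pos 4,5,6,7): 0⊕0⊕1⊕1 = 0
Syndrome s4…s1 = 011 → error at position 3.
Flip position 3: 1010011 → 1000011
Read data bits from positions 3,5,6,7: 0011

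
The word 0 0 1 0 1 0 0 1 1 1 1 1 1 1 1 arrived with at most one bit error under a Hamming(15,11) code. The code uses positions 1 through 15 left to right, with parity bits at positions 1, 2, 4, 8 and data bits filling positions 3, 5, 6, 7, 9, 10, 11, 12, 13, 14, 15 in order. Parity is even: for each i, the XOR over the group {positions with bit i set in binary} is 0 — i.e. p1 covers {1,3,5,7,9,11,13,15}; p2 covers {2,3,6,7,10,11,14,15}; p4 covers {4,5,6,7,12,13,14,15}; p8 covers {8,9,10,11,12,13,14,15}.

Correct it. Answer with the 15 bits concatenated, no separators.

s1 (pos 1,3,5,7,9,11,13,15): 0⊕1⊕1⊕0⊕1⊕1⊕1⊕1 = 0
s2 (pos 2,3,6,7,10,11,14,15): 0⊕1⊕0⊕0⊕1⊕1⊕1⊕1 = 1
s4 (pos 4,5,6,7,12,13,14,15): 0⊕1⊕0⊕0⊕1⊕1⊕1⊕1 = 1
s8 (pos 8,9,10,11,12,13,14,15): 1⊕1⊕1⊕1⊕1⊕1⊕1⊕1 = 0
Syndrome s8…s1 = 0110 → error at position 6.
Flip position 6: 001010011111111 → 001011011111111

001011011111111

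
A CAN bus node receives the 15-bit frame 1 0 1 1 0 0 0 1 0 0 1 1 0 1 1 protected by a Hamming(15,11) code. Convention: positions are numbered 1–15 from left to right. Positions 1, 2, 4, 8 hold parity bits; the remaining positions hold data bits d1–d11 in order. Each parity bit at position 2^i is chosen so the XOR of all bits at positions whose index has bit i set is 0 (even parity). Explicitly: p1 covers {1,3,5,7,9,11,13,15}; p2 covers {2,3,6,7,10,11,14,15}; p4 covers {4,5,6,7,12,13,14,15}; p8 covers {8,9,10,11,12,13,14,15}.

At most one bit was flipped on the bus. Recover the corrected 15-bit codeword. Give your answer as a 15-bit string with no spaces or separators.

s1 (pos 1,3,5,7,9,11,13,15): 1⊕1⊕0⊕0⊕0⊕1⊕0⊕1 = 0
s2 (pos 2,3,6,7,10,11,14,15): 0⊕1⊕0⊕0⊕0⊕1⊕1⊕1 = 0
s4 (pos 4,5,6,7,12,13,14,15): 1⊕0⊕0⊕0⊕1⊕0⊕1⊕1 = 0
s8 (pos 8,9,10,11,12,13,14,15): 1⊕0⊕0⊕1⊕1⊕0⊕1⊕1 = 1
Syndrome s8…s1 = 1000 → error at position 8.
Flip position 8: 101100010011011 → 101100000011011

101100000011011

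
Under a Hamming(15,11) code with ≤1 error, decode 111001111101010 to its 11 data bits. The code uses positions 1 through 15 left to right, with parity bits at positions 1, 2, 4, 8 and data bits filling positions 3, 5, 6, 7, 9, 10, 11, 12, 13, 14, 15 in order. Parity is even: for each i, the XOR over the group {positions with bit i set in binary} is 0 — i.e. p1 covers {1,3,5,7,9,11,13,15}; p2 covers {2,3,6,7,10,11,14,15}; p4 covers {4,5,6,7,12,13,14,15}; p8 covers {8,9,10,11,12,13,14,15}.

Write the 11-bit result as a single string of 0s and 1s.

10111101010

s1 (pos 1,3,5,7,9,11,13,15): 1⊕1⊕0⊕1⊕1⊕0⊕0⊕0 = 0
s2 (pos 2,3,6,7,10,11,14,15): 1⊕1⊕1⊕1⊕1⊕0⊕1⊕0 = 0
s4 (pos 4,5,6,7,12,13,14,15): 0⊕0⊕1⊕1⊕1⊕0⊕1⊕0 = 0
s8 (pos 8,9,10,11,12,13,14,15): 1⊕1⊕1⊕0⊕1⊕0⊕1⊕0 = 1
Syndrome s8…s1 = 1000 → error at position 8.
Flip position 8: 111001111101010 → 111001101101010
Read data bits from positions 3,5,6,7,9,10,11,12,13,14,15: 10111101010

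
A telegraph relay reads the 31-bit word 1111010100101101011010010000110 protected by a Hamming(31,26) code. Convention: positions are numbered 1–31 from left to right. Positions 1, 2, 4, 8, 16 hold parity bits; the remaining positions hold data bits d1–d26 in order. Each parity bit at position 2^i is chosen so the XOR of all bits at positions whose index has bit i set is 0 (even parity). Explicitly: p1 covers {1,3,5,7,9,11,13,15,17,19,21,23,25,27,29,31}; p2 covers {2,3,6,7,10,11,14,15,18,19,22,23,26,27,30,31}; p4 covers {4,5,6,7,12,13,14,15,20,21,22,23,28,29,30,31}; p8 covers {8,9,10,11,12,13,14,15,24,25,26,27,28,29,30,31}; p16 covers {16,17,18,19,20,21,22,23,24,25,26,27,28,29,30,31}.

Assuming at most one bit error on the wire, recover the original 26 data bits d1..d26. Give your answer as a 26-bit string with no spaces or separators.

10100010110011010010000010

s1 (pos 1,3,5,7,9,11,13,15,17,19,21,23,25,27,29,31): 1⊕1⊕0⊕0⊕0⊕1⊕1⊕0⊕0⊕1⊕1⊕0⊕0⊕0⊕1⊕0 = 1
s2 (pos 2,3,6,7,10,11,14,15,18,19,22,23,26,27,30,31): 1⊕1⊕1⊕0⊕0⊕1⊕1⊕0⊕1⊕1⊕0⊕0⊕0⊕0⊕1⊕0 = 0
s4 (pos 4,5,6,7,12,13,14,15,20,21,22,23,28,29,30,31): 1⊕0⊕1⊕0⊕0⊕1⊕1⊕0⊕0⊕1⊕0⊕0⊕0⊕1⊕1⊕0 = 1
s8 (pos 8,9,10,11,12,13,14,15,24,25,26,27,28,29,30,31): 1⊕0⊕0⊕1⊕0⊕1⊕1⊕0⊕1⊕0⊕0⊕0⊕0⊕1⊕1⊕0 = 1
s16 (pos 16,17,18,19,20,21,22,23,24,25,26,27,28,29,30,31): 1⊕0⊕1⊕1⊕0⊕1⊕0⊕0⊕1⊕0⊕0⊕0⊕0⊕1⊕1⊕0 = 1
Syndrome s16…s1 = 11101 → error at position 29.
Flip position 29: 1111010100101101011010010000110 → 1111010100101101011010010000010
Read data bits from positions 3,5,6,7,9,10,11,12,13,14,15,17,18,19,20,21,22,23,24,25,26,27,28,29,30,31: 10100010110011010010000010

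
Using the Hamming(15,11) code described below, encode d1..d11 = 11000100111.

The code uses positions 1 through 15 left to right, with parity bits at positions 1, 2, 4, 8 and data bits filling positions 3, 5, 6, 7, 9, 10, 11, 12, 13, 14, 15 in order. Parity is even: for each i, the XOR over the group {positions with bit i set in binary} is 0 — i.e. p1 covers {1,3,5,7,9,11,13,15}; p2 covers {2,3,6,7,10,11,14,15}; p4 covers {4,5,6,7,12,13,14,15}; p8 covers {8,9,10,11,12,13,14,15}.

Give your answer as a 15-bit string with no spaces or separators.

001010000100111

Place data at non-parity positions: p1 p2 1 p4 1 0 0 p8 0 1 0 0 1 1 1
p1 (pos 1,3,5,7,9,11,13,15): XOR of data positions = 1⊕1⊕0⊕0⊕0⊕1⊕1 = 0
p2 (pos 2,3,6,7,10,11,14,15): XOR of data positions = 1⊕0⊕0⊕1⊕0⊕1⊕1 = 0
p4 (pos 4,5,6,7,12,13,14,15): XOR of data positions = 1⊕0⊕0⊕0⊕1⊕1⊕1 = 0
p8 (pos 8,9,10,11,12,13,14,15): XOR of data positions = 0⊕1⊕0⊕0⊕1⊕1⊕1 = 0
Codeword: 001010000100111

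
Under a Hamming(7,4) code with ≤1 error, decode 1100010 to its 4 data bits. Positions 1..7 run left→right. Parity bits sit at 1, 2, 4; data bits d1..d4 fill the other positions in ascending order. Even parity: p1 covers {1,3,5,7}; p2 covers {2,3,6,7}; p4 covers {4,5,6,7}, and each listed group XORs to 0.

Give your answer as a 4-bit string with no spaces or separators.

0110

s1 (pos 1,3,5,7): 1⊕0⊕0⊕0 = 1
s2 (pos 2,3,6,7): 1⊕0⊕1⊕0 = 0
s4 (pos 4,5,6,7): 0⊕0⊕1⊕0 = 1
Syndrome s4…s1 = 101 → error at position 5.
Flip position 5: 1100010 → 1100110
Read data bits from positions 3,5,6,7: 0110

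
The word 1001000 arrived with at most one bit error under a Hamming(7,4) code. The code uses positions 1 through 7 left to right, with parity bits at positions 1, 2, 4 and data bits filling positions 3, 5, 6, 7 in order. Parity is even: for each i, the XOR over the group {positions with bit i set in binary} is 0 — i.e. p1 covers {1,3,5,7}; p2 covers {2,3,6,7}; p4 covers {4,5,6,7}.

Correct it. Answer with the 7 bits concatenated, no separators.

1001100

s1 (pos 1,3,5,7): 1⊕0⊕0⊕0 = 1
s2 (pos 2,3,6,7): 0⊕0⊕0⊕0 = 0
s4 (pos 4,5,6,7): 1⊕0⊕0⊕0 = 1
Syndrome s4…s1 = 101 → error at position 5.
Flip position 5: 1001000 → 1001100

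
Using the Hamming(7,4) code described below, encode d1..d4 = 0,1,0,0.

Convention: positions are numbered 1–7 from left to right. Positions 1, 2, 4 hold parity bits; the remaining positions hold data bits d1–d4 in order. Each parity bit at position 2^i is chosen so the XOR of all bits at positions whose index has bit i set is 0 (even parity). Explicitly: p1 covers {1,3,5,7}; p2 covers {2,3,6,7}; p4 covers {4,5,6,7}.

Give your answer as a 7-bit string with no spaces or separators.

1001100

Place data at non-parity positions: p1 p2 0 p4 1 0 0
p1 (pos 1,3,5,7): XOR of data positions = 0⊕1⊕0 = 1
p2 (pos 2,3,6,7): XOR of data positions = 0⊕0⊕0 = 0
p4 (pos 4,5,6,7): XOR of data positions = 1⊕0⊕0 = 1
Codeword: 1001100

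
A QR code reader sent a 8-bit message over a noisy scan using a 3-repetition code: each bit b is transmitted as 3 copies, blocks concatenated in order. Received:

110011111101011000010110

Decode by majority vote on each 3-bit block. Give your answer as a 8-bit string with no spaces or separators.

Block 1 (110): 2 ones → 1
Block 2 (011): 2 ones → 1
Block 3 (111): 3 ones → 1
Block 4 (101): 2 ones → 1
Block 5 (011): 2 ones → 1
Block 6 (000): 0 ones → 0
Block 7 (010): 1 one → 0
Block 8 (110): 2 ones → 1

11111001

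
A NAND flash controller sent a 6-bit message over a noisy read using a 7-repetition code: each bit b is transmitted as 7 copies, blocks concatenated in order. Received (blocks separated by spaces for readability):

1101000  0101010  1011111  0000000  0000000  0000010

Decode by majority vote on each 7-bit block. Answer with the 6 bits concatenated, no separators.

Block 1 (1101000): 3 ones → 0
Block 2 (0101010): 3 ones → 0
Block 3 (1011111): 6 ones → 1
Block 4 (0000000): 0 ones → 0
Block 5 (0000000): 0 ones → 0
Block 6 (0000010): 1 one → 0

001000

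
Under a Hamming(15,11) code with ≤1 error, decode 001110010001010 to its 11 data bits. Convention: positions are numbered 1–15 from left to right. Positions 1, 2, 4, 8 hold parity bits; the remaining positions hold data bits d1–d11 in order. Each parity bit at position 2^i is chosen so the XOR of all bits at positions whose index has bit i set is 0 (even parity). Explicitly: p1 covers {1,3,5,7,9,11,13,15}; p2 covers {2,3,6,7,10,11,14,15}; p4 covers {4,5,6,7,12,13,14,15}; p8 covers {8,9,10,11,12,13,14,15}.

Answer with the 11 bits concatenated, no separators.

s1 (pos 1,3,5,7,9,11,13,15): 0⊕1⊕1⊕0⊕0⊕0⊕0⊕0 = 0
s2 (pos 2,3,6,7,10,11,14,15): 0⊕1⊕0⊕0⊕0⊕0⊕1⊕0 = 0
s4 (pos 4,5,6,7,12,13,14,15): 1⊕1⊕0⊕0⊕1⊕0⊕1⊕0 = 0
s8 (pos 8,9,10,11,12,13,14,15): 1⊕0⊕0⊕0⊕1⊕0⊕1⊕0 = 1
Syndrome s8…s1 = 1000 → error at position 8.
Flip position 8: 001110010001010 → 001110000001010
Read data bits from positions 3,5,6,7,9,10,11,12,13,14,15: 11000001010

11000001010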